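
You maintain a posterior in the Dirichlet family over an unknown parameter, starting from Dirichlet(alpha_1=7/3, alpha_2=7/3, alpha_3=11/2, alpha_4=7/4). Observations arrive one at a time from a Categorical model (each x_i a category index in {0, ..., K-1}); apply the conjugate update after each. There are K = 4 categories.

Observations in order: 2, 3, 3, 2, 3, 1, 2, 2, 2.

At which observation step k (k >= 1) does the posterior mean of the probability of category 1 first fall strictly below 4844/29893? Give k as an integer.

obs 1: x=2 → posterior Dirichlet(7/3, 7/3, 13/2, 7/4)
obs 2: x=3 → posterior Dirichlet(7/3, 7/3, 13/2, 11/4)
obs 3: x=3 → posterior Dirichlet(7/3, 7/3, 13/2, 15/4)
obs 4: x=2 → posterior Dirichlet(7/3, 7/3, 15/2, 15/4)
obs 5: x=3 → posterior Dirichlet(7/3, 7/3, 15/2, 19/4)
obs 6: x=1 → posterior Dirichlet(7/3, 10/3, 15/2, 19/4)
obs 7: x=2 → posterior Dirichlet(7/3, 10/3, 17/2, 19/4)
obs 8: x=2 → posterior Dirichlet(7/3, 10/3, 19/2, 19/4)
obs 9: x=2 → posterior Dirichlet(7/3, 10/3, 21/2, 19/4)

k = 3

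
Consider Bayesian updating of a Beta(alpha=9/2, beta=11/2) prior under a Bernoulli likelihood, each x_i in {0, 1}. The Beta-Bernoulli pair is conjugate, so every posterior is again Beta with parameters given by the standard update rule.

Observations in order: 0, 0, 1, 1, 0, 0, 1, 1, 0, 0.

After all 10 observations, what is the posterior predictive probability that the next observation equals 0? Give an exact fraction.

obs 1: x=0 → posterior Beta(9/2, 13/2)
obs 2: x=0 → posterior Beta(9/2, 15/2)
obs 3: x=1 → posterior Beta(11/2, 15/2)
obs 4: x=1 → posterior Beta(13/2, 15/2)
obs 5: x=0 → posterior Beta(13/2, 17/2)
obs 6: x=0 → posterior Beta(13/2, 19/2)
obs 7: x=1 → posterior Beta(15/2, 19/2)
obs 8: x=1 → posterior Beta(17/2, 19/2)
obs 9: x=0 → posterior Beta(17/2, 21/2)
obs 10: x=0 → posterior Beta(17/2, 23/2)

23/40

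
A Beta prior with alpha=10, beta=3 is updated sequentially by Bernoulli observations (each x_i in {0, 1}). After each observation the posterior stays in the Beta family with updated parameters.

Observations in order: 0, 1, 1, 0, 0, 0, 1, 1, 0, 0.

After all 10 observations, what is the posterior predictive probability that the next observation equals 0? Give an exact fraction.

obs 1: x=0 → posterior Beta(10, 4)
obs 2: x=1 → posterior Beta(11, 4)
obs 3: x=1 → posterior Beta(12, 4)
obs 4: x=0 → posterior Beta(12, 5)
obs 5: x=0 → posterior Beta(12, 6)
obs 6: x=0 → posterior Beta(12, 7)
obs 7: x=1 → posterior Beta(13, 7)
obs 8: x=1 → posterior Beta(14, 7)
obs 9: x=0 → posterior Beta(14, 8)
obs 10: x=0 → posterior Beta(14, 9)

9/23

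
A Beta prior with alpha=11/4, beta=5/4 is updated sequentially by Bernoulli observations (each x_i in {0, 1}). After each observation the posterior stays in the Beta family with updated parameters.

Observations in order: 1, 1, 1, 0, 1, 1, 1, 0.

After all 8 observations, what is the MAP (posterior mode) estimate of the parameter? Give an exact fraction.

31/40

obs 1: x=1 → posterior Beta(15/4, 5/4)
obs 2: x=1 → posterior Beta(19/4, 5/4)
obs 3: x=1 → posterior Beta(23/4, 5/4)
obs 4: x=0 → posterior Beta(23/4, 9/4)
obs 5: x=1 → posterior Beta(27/4, 9/4)
obs 6: x=1 → posterior Beta(31/4, 9/4)
obs 7: x=1 → posterior Beta(35/4, 9/4)
obs 8: x=0 → posterior Beta(35/4, 13/4)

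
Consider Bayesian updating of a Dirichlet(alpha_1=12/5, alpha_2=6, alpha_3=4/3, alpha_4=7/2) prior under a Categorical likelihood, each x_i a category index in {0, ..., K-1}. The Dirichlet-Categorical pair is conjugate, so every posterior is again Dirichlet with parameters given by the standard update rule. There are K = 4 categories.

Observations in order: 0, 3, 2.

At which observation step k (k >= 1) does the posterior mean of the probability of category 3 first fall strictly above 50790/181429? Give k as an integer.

obs 1: x=0 → posterior Dirichlet(17/5, 6, 4/3, 7/2)
obs 2: x=3 → posterior Dirichlet(17/5, 6, 4/3, 9/2)
obs 3: x=2 → posterior Dirichlet(17/5, 6, 7/3, 9/2)

k = 2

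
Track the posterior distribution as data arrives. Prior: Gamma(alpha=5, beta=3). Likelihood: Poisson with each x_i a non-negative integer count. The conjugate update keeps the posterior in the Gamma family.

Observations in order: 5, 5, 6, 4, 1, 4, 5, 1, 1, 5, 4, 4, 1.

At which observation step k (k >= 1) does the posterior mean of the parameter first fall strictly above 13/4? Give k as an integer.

k = 3

obs 1: x=5 → posterior Gamma(10, 4)
obs 2: x=5 → posterior Gamma(15, 5)
obs 3: x=6 → posterior Gamma(21, 6)
obs 4: x=4 → posterior Gamma(25, 7)
obs 5: x=1 → posterior Gamma(26, 8)
obs 6: x=4 → posterior Gamma(30, 9)
obs 7: x=5 → posterior Gamma(35, 10)
obs 8: x=1 → posterior Gamma(36, 11)
obs 9: x=1 → posterior Gamma(37, 12)
obs 10: x=5 → posterior Gamma(42, 13)
obs 11: x=4 → posterior Gamma(46, 14)
obs 12: x=4 → posterior Gamma(50, 15)
obs 13: x=1 → posterior Gamma(51, 16)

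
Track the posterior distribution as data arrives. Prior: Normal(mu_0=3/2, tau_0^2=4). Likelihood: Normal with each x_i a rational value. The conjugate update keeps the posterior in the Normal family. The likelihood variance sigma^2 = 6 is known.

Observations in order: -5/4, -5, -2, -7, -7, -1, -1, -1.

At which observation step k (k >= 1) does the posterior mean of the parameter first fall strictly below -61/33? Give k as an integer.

k = 4

obs 1: x=-5/4 → posterior Normal(2/5, 12/5)
obs 2: x=-5 → posterior Normal(-8/7, 12/7)
obs 3: x=-2 → posterior Normal(-4/3, 4/3)
obs 4: x=-7 → posterior Normal(-26/11, 12/11)
obs 5: x=-7 → posterior Normal(-40/13, 12/13)
obs 6: x=-1 → posterior Normal(-14/5, 4/5)
obs 7: x=-1 → posterior Normal(-44/17, 12/17)
obs 8: x=-1 → posterior Normal(-46/19, 12/19)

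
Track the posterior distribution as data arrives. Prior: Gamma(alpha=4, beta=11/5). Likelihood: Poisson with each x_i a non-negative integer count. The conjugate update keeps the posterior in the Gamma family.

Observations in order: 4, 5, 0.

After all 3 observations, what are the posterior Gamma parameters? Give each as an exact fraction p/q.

obs 1: x=4 → posterior Gamma(8, 16/5)
obs 2: x=5 → posterior Gamma(13, 21/5)
obs 3: x=0 → posterior Gamma(13, 26/5)

alpha=13, beta=26/5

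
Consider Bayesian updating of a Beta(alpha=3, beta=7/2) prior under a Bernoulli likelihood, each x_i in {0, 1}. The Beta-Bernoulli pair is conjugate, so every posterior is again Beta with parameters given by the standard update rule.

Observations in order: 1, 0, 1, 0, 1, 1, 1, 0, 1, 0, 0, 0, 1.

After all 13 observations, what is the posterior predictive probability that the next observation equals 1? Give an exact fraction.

20/39

obs 1: x=1 → posterior Beta(4, 7/2)
obs 2: x=0 → posterior Beta(4, 9/2)
obs 3: x=1 → posterior Beta(5, 9/2)
obs 4: x=0 → posterior Beta(5, 11/2)
obs 5: x=1 → posterior Beta(6, 11/2)
obs 6: x=1 → posterior Beta(7, 11/2)
obs 7: x=1 → posterior Beta(8, 11/2)
obs 8: x=0 → posterior Beta(8, 13/2)
obs 9: x=1 → posterior Beta(9, 13/2)
obs 10: x=0 → posterior Beta(9, 15/2)
obs 11: x=0 → posterior Beta(9, 17/2)
obs 12: x=0 → posterior Beta(9, 19/2)
obs 13: x=1 → posterior Beta(10, 19/2)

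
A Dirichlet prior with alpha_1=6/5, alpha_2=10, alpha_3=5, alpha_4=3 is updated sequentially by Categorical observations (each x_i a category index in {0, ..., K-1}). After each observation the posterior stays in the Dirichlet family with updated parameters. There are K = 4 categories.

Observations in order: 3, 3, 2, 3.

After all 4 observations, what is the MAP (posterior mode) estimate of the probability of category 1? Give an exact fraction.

obs 1: x=3 → posterior Dirichlet(6/5, 10, 5, 4)
obs 2: x=3 → posterior Dirichlet(6/5, 10, 5, 5)
obs 3: x=2 → posterior Dirichlet(6/5, 10, 6, 5)
obs 4: x=3 → posterior Dirichlet(6/5, 10, 6, 6)

15/32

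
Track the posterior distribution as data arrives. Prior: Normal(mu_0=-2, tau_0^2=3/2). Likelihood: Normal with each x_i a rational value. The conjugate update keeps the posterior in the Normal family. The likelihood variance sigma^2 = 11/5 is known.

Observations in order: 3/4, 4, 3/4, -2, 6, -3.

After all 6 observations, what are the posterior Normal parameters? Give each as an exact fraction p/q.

obs 1: x=3/4 → posterior Normal(-131/148, 33/37)
obs 2: x=4 → posterior Normal(109/208, 33/52)
obs 3: x=3/4 → posterior Normal(77/134, 33/67)
obs 4: x=-2 → posterior Normal(17/164, 33/82)
obs 5: x=6 → posterior Normal(197/194, 33/97)
obs 6: x=-3 → posterior Normal(107/224, 33/112)

mu_0=107/224, tau_0^2=33/112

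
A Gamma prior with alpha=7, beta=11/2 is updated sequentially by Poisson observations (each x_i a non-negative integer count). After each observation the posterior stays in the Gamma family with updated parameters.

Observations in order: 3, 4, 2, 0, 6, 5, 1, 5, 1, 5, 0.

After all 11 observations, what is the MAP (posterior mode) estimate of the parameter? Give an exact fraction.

obs 1: x=3 → posterior Gamma(10, 13/2)
obs 2: x=4 → posterior Gamma(14, 15/2)
obs 3: x=2 → posterior Gamma(16, 17/2)
obs 4: x=0 → posterior Gamma(16, 19/2)
obs 5: x=6 → posterior Gamma(22, 21/2)
obs 6: x=5 → posterior Gamma(27, 23/2)
obs 7: x=1 → posterior Gamma(28, 25/2)
obs 8: x=5 → posterior Gamma(33, 27/2)
obs 9: x=1 → posterior Gamma(34, 29/2)
obs 10: x=5 → posterior Gamma(39, 31/2)
obs 11: x=0 → posterior Gamma(39, 33/2)

76/33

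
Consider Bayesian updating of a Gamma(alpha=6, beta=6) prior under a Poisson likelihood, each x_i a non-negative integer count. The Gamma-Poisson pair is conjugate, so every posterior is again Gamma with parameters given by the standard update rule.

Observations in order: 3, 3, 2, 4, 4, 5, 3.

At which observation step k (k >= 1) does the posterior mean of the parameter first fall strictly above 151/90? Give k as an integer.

obs 1: x=3 → posterior Gamma(9, 7)
obs 2: x=3 → posterior Gamma(12, 8)
obs 3: x=2 → posterior Gamma(14, 9)
obs 4: x=4 → posterior Gamma(18, 10)
obs 5: x=4 → posterior Gamma(22, 11)
obs 6: x=5 → posterior Gamma(27, 12)
obs 7: x=3 → posterior Gamma(30, 13)

k = 4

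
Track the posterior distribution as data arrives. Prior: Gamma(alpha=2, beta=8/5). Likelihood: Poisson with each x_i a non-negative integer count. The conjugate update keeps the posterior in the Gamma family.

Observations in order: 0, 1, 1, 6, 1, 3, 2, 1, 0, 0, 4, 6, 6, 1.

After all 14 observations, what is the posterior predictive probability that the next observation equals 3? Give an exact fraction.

19134834762625918412466593998970336592152202001177185607143150059520000/101365325175874929233202101207635822476793105222632895944191933317272323

obs 1: x=0 → posterior Gamma(2, 13/5)
obs 2: x=1 → posterior Gamma(3, 18/5)
obs 3: x=1 → posterior Gamma(4, 23/5)
obs 4: x=6 → posterior Gamma(10, 28/5)
obs 5: x=1 → posterior Gamma(11, 33/5)
obs 6: x=3 → posterior Gamma(14, 38/5)
obs 7: x=2 → posterior Gamma(16, 43/5)
obs 8: x=1 → posterior Gamma(17, 48/5)
obs 9: x=0 → posterior Gamma(17, 53/5)
obs 10: x=0 → posterior Gamma(17, 58/5)
obs 11: x=4 → posterior Gamma(21, 63/5)
obs 12: x=6 → posterior Gamma(27, 68/5)
obs 13: x=6 → posterior Gamma(33, 73/5)
obs 14: x=1 → posterior Gamma(34, 78/5)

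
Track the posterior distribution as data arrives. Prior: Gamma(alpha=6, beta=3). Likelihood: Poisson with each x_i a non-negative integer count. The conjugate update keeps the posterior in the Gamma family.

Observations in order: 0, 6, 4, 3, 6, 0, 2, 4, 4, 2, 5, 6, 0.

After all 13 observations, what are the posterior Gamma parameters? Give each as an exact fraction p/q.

obs 1: x=0 → posterior Gamma(6, 4)
obs 2: x=6 → posterior Gamma(12, 5)
obs 3: x=4 → posterior Gamma(16, 6)
obs 4: x=3 → posterior Gamma(19, 7)
obs 5: x=6 → posterior Gamma(25, 8)
obs 6: x=0 → posterior Gamma(25, 9)
obs 7: x=2 → posterior Gamma(27, 10)
obs 8: x=4 → posterior Gamma(31, 11)
obs 9: x=4 → posterior Gamma(35, 12)
obs 10: x=2 → posterior Gamma(37, 13)
obs 11: x=5 → posterior Gamma(42, 14)
obs 12: x=6 → posterior Gamma(48, 15)
obs 13: x=0 → posterior Gamma(48, 16)

alpha=48, beta=16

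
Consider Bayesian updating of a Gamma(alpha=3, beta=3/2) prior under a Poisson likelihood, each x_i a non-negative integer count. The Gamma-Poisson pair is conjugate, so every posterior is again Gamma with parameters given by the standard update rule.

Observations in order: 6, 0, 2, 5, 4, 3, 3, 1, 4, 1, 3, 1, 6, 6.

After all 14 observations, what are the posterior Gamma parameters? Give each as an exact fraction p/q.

alpha=48, beta=31/2

obs 1: x=6 → posterior Gamma(9, 5/2)
obs 2: x=0 → posterior Gamma(9, 7/2)
obs 3: x=2 → posterior Gamma(11, 9/2)
obs 4: x=5 → posterior Gamma(16, 11/2)
obs 5: x=4 → posterior Gamma(20, 13/2)
obs 6: x=3 → posterior Gamma(23, 15/2)
obs 7: x=3 → posterior Gamma(26, 17/2)
obs 8: x=1 → posterior Gamma(27, 19/2)
obs 9: x=4 → posterior Gamma(31, 21/2)
obs 10: x=1 → posterior Gamma(32, 23/2)
obs 11: x=3 → posterior Gamma(35, 25/2)
obs 12: x=1 → posterior Gamma(36, 27/2)
obs 13: x=6 → posterior Gamma(42, 29/2)
obs 14: x=6 → posterior Gamma(48, 31/2)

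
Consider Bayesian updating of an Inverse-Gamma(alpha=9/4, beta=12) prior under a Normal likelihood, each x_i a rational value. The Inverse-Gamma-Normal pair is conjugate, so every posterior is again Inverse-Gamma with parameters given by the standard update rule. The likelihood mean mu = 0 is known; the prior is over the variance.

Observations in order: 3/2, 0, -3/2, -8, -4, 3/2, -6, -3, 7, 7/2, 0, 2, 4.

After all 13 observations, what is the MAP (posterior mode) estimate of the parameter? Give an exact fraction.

obs 1: x=3/2 → posterior Inverse-Gamma(11/4, 105/8)
obs 2: x=0 → posterior Inverse-Gamma(13/4, 105/8)
obs 3: x=-3/2 → posterior Inverse-Gamma(15/4, 57/4)
obs 4: x=-8 → posterior Inverse-Gamma(17/4, 185/4)
obs 5: x=-4 → posterior Inverse-Gamma(19/4, 217/4)
obs 6: x=3/2 → posterior Inverse-Gamma(21/4, 443/8)
obs 7: x=-6 → posterior Inverse-Gamma(23/4, 587/8)
obs 8: x=-3 → posterior Inverse-Gamma(25/4, 623/8)
obs 9: x=7 → posterior Inverse-Gamma(27/4, 819/8)
obs 10: x=7/2 → posterior Inverse-Gamma(29/4, 217/2)
obs 11: x=0 → posterior Inverse-Gamma(31/4, 217/2)
obs 12: x=2 → posterior Inverse-Gamma(33/4, 221/2)
obs 13: x=4 → posterior Inverse-Gamma(35/4, 237/2)

158/13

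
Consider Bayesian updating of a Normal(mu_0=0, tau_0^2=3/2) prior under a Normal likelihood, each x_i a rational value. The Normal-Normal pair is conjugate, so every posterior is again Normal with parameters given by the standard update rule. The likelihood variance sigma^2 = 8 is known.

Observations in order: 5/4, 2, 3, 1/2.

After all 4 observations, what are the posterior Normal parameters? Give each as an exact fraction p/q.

obs 1: x=5/4 → posterior Normal(15/76, 24/19)
obs 2: x=2 → posterior Normal(39/88, 12/11)
obs 3: x=3 → posterior Normal(3/4, 24/25)
obs 4: x=1/2 → posterior Normal(81/112, 6/7)

mu_0=81/112, tau_0^2=6/7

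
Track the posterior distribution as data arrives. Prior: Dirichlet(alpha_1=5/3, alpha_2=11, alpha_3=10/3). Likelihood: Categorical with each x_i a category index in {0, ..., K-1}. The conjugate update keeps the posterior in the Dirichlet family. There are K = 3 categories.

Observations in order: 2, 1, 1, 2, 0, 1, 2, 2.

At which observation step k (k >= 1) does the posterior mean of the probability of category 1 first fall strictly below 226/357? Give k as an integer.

k = 5

obs 1: x=2 → posterior Dirichlet(5/3, 11, 13/3)
obs 2: x=1 → posterior Dirichlet(5/3, 12, 13/3)
obs 3: x=1 → posterior Dirichlet(5/3, 13, 13/3)
obs 4: x=2 → posterior Dirichlet(5/3, 13, 16/3)
obs 5: x=0 → posterior Dirichlet(8/3, 13, 16/3)
obs 6: x=1 → posterior Dirichlet(8/3, 14, 16/3)
obs 7: x=2 → posterior Dirichlet(8/3, 14, 19/3)
obs 8: x=2 → posterior Dirichlet(8/3, 14, 22/3)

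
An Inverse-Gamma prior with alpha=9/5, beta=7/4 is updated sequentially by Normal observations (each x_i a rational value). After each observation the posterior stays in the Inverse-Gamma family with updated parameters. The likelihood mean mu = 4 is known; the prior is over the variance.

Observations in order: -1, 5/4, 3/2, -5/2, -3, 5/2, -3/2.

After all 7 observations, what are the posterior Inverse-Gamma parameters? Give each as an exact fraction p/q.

alpha=53/10, beta=2657/32

obs 1: x=-1 → posterior Inverse-Gamma(23/10, 57/4)
obs 2: x=5/4 → posterior Inverse-Gamma(14/5, 577/32)
obs 3: x=3/2 → posterior Inverse-Gamma(33/10, 677/32)
obs 4: x=-5/2 → posterior Inverse-Gamma(19/5, 1353/32)
obs 5: x=-3 → posterior Inverse-Gamma(43/10, 2137/32)
obs 6: x=5/2 → posterior Inverse-Gamma(24/5, 2173/32)
obs 7: x=-3/2 → posterior Inverse-Gamma(53/10, 2657/32)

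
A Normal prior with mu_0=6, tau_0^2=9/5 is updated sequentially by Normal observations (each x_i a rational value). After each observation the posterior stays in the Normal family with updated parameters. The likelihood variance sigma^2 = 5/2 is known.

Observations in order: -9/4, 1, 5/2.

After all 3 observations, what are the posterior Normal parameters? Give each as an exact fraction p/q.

mu_0=345/158, tau_0^2=45/79

obs 1: x=-9/4 → posterior Normal(219/86, 45/43)
obs 2: x=1 → posterior Normal(255/122, 45/61)
obs 3: x=5/2 → posterior Normal(345/158, 45/79)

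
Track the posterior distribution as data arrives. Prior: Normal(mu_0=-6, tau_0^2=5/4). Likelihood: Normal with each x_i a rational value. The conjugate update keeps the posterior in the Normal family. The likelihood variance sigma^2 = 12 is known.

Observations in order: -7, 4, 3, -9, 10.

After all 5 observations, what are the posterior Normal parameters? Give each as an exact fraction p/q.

obs 1: x=-7 → posterior Normal(-323/53, 60/53)
obs 2: x=4 → posterior Normal(-303/58, 30/29)
obs 3: x=3 → posterior Normal(-32/7, 20/21)
obs 4: x=-9 → posterior Normal(-333/68, 15/17)
obs 5: x=10 → posterior Normal(-283/73, 60/73)

mu_0=-283/73, tau_0^2=60/73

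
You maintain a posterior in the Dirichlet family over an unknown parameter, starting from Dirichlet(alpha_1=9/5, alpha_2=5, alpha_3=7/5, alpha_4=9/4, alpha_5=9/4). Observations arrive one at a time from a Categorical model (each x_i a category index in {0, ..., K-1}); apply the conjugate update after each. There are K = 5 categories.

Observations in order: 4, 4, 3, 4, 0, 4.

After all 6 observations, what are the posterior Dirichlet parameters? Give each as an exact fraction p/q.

alpha_1=14/5, alpha_2=5, alpha_3=7/5, alpha_4=13/4, alpha_5=25/4

obs 1: x=4 → posterior Dirichlet(9/5, 5, 7/5, 9/4, 13/4)
obs 2: x=4 → posterior Dirichlet(9/5, 5, 7/5, 9/4, 17/4)
obs 3: x=3 → posterior Dirichlet(9/5, 5, 7/5, 13/4, 17/4)
obs 4: x=4 → posterior Dirichlet(9/5, 5, 7/5, 13/4, 21/4)
obs 5: x=0 → posterior Dirichlet(14/5, 5, 7/5, 13/4, 21/4)
obs 6: x=4 → posterior Dirichlet(14/5, 5, 7/5, 13/4, 25/4)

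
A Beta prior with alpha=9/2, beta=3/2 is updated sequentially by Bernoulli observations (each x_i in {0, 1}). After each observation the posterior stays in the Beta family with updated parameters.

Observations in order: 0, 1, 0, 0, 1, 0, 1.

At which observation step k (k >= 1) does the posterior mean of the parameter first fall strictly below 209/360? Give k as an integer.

k = 4

obs 1: x=0 → posterior Beta(9/2, 5/2)
obs 2: x=1 → posterior Beta(11/2, 5/2)
obs 3: x=0 → posterior Beta(11/2, 7/2)
obs 4: x=0 → posterior Beta(11/2, 9/2)
obs 5: x=1 → posterior Beta(13/2, 9/2)
obs 6: x=0 → posterior Beta(13/2, 11/2)
obs 7: x=1 → posterior Beta(15/2, 11/2)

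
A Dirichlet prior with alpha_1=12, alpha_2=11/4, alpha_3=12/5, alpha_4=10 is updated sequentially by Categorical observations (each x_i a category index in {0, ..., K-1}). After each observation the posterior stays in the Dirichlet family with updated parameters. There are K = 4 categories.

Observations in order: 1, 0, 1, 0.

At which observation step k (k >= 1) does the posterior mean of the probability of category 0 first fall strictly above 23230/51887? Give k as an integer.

obs 1: x=1 → posterior Dirichlet(12, 15/4, 12/5, 10)
obs 2: x=0 → posterior Dirichlet(13, 15/4, 12/5, 10)
obs 3: x=1 → posterior Dirichlet(13, 19/4, 12/5, 10)
obs 4: x=0 → posterior Dirichlet(14, 19/4, 12/5, 10)

k = 4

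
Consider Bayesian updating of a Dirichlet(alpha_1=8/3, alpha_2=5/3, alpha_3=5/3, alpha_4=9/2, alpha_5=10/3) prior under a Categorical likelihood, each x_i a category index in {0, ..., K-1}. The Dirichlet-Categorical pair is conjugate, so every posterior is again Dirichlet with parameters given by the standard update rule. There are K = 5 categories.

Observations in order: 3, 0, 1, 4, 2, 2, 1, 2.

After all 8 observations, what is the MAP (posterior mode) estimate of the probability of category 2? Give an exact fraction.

obs 1: x=3 → posterior Dirichlet(8/3, 5/3, 5/3, 11/2, 10/3)
obs 2: x=0 → posterior Dirichlet(11/3, 5/3, 5/3, 11/2, 10/3)
obs 3: x=1 → posterior Dirichlet(11/3, 8/3, 5/3, 11/2, 10/3)
obs 4: x=4 → posterior Dirichlet(11/3, 8/3, 5/3, 11/2, 13/3)
obs 5: x=2 → posterior Dirichlet(11/3, 8/3, 8/3, 11/2, 13/3)
obs 6: x=2 → posterior Dirichlet(11/3, 8/3, 11/3, 11/2, 13/3)
obs 7: x=1 → posterior Dirichlet(11/3, 11/3, 11/3, 11/2, 13/3)
obs 8: x=2 → posterior Dirichlet(11/3, 11/3, 14/3, 11/2, 13/3)

22/101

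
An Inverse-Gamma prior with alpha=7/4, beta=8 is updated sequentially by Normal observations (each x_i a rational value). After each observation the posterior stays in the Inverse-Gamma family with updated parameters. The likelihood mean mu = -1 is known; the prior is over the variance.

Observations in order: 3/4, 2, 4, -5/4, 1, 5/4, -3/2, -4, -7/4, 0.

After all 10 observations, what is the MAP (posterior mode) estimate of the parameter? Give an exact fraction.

146/31

obs 1: x=3/4 → posterior Inverse-Gamma(9/4, 305/32)
obs 2: x=2 → posterior Inverse-Gamma(11/4, 449/32)
obs 3: x=4 → posterior Inverse-Gamma(13/4, 849/32)
obs 4: x=-5/4 → posterior Inverse-Gamma(15/4, 425/16)
obs 5: x=1 → posterior Inverse-Gamma(17/4, 457/16)
obs 6: x=5/4 → posterior Inverse-Gamma(19/4, 995/32)
obs 7: x=-3/2 → posterior Inverse-Gamma(21/4, 999/32)
obs 8: x=-4 → posterior Inverse-Gamma(23/4, 1143/32)
obs 9: x=-7/4 → posterior Inverse-Gamma(25/4, 36)
obs 10: x=0 → posterior Inverse-Gamma(27/4, 73/2)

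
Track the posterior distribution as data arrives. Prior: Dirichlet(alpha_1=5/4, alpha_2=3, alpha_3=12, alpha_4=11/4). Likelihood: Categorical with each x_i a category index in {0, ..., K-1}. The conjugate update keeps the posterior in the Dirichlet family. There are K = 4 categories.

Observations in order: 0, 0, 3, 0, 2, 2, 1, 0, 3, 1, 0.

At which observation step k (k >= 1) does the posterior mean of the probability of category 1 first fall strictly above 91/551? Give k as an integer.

obs 1: x=0 → posterior Dirichlet(9/4, 3, 12, 11/4)
obs 2: x=0 → posterior Dirichlet(13/4, 3, 12, 11/4)
obs 3: x=3 → posterior Dirichlet(13/4, 3, 12, 15/4)
obs 4: x=0 → posterior Dirichlet(17/4, 3, 12, 15/4)
obs 5: x=2 → posterior Dirichlet(17/4, 3, 13, 15/4)
obs 6: x=2 → posterior Dirichlet(17/4, 3, 14, 15/4)
obs 7: x=1 → posterior Dirichlet(17/4, 4, 14, 15/4)
obs 8: x=0 → posterior Dirichlet(21/4, 4, 14, 15/4)
obs 9: x=3 → posterior Dirichlet(21/4, 4, 14, 19/4)
obs 10: x=1 → posterior Dirichlet(21/4, 5, 14, 19/4)
obs 11: x=0 → posterior Dirichlet(25/4, 5, 14, 19/4)

k = 10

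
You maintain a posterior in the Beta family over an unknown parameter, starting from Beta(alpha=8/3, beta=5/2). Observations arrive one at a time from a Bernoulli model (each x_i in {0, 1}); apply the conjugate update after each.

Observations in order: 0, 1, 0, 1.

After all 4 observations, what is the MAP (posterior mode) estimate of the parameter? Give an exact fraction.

obs 1: x=0 → posterior Beta(8/3, 7/2)
obs 2: x=1 → posterior Beta(11/3, 7/2)
obs 3: x=0 → posterior Beta(11/3, 9/2)
obs 4: x=1 → posterior Beta(14/3, 9/2)

22/43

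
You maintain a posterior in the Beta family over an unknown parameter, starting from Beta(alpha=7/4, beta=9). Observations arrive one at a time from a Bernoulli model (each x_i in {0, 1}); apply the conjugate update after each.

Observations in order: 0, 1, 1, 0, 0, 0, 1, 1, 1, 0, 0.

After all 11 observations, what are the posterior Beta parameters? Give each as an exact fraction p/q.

alpha=27/4, beta=15

obs 1: x=0 → posterior Beta(7/4, 10)
obs 2: x=1 → posterior Beta(11/4, 10)
obs 3: x=1 → posterior Beta(15/4, 10)
obs 4: x=0 → posterior Beta(15/4, 11)
obs 5: x=0 → posterior Beta(15/4, 12)
obs 6: x=0 → posterior Beta(15/4, 13)
obs 7: x=1 → posterior Beta(19/4, 13)
obs 8: x=1 → posterior Beta(23/4, 13)
obs 9: x=1 → posterior Beta(27/4, 13)
obs 10: x=0 → posterior Beta(27/4, 14)
obs 11: x=0 → posterior Beta(27/4, 15)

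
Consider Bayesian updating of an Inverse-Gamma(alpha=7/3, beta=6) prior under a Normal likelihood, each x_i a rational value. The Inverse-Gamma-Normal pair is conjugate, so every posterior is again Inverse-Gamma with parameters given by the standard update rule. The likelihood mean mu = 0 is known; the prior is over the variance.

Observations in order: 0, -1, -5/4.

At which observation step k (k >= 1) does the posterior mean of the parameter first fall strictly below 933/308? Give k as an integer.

k = 2

obs 1: x=0 → posterior Inverse-Gamma(17/6, 6)
obs 2: x=-1 → posterior Inverse-Gamma(10/3, 13/2)
obs 3: x=-5/4 → posterior Inverse-Gamma(23/6, 233/32)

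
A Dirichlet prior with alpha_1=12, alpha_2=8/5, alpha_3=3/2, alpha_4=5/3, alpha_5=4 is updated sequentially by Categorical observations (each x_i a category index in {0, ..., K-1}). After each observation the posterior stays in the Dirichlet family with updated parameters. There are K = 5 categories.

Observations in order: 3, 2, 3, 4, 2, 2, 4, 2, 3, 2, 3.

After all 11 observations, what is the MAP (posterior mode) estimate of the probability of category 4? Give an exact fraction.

obs 1: x=3 → posterior Dirichlet(12, 8/5, 3/2, 8/3, 4)
obs 2: x=2 → posterior Dirichlet(12, 8/5, 5/2, 8/3, 4)
obs 3: x=3 → posterior Dirichlet(12, 8/5, 5/2, 11/3, 4)
obs 4: x=4 → posterior Dirichlet(12, 8/5, 5/2, 11/3, 5)
obs 5: x=2 → posterior Dirichlet(12, 8/5, 7/2, 11/3, 5)
obs 6: x=2 → posterior Dirichlet(12, 8/5, 9/2, 11/3, 5)
obs 7: x=4 → posterior Dirichlet(12, 8/5, 9/2, 11/3, 6)
obs 8: x=2 → posterior Dirichlet(12, 8/5, 11/2, 11/3, 6)
obs 9: x=3 → posterior Dirichlet(12, 8/5, 11/2, 14/3, 6)
obs 10: x=2 → posterior Dirichlet(12, 8/5, 13/2, 14/3, 6)
obs 11: x=3 → posterior Dirichlet(12, 8/5, 13/2, 17/3, 6)

150/803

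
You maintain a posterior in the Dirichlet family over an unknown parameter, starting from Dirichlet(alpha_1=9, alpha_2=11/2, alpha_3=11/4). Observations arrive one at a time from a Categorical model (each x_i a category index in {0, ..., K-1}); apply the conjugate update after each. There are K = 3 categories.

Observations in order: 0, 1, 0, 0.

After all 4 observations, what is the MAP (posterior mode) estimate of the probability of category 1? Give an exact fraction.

obs 1: x=0 → posterior Dirichlet(10, 11/2, 11/4)
obs 2: x=1 → posterior Dirichlet(10, 13/2, 11/4)
obs 3: x=0 → posterior Dirichlet(11, 13/2, 11/4)
obs 4: x=0 → posterior Dirichlet(12, 13/2, 11/4)

22/73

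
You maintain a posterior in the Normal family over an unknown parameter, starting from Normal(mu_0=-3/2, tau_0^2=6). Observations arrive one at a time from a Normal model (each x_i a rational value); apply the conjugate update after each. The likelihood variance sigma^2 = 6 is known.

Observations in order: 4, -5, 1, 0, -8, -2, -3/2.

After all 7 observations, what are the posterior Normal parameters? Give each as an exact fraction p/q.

obs 1: x=4 → posterior Normal(5/4, 3)
obs 2: x=-5 → posterior Normal(-5/6, 2)
obs 3: x=1 → posterior Normal(-3/8, 3/2)
obs 4: x=0 → posterior Normal(-3/10, 6/5)
obs 5: x=-8 → posterior Normal(-19/12, 1)
obs 6: x=-2 → posterior Normal(-23/14, 6/7)
obs 7: x=-3/2 → posterior Normal(-13/8, 3/4)

mu_0=-13/8, tau_0^2=3/4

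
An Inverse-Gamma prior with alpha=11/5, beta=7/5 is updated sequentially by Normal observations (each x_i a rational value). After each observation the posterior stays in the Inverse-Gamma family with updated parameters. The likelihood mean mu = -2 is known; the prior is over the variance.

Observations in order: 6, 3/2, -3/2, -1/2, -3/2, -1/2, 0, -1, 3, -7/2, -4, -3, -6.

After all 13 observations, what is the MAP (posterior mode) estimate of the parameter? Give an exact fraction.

1373/194

obs 1: x=6 → posterior Inverse-Gamma(27/10, 167/5)
obs 2: x=3/2 → posterior Inverse-Gamma(16/5, 1581/40)
obs 3: x=-3/2 → posterior Inverse-Gamma(37/10, 793/20)
obs 4: x=-1/2 → posterior Inverse-Gamma(21/5, 1631/40)
obs 5: x=-3/2 → posterior Inverse-Gamma(47/10, 409/10)
obs 6: x=-1/2 → posterior Inverse-Gamma(26/5, 1681/40)
obs 7: x=0 → posterior Inverse-Gamma(57/10, 1761/40)
obs 8: x=-1 → posterior Inverse-Gamma(31/5, 1781/40)
obs 9: x=3 → posterior Inverse-Gamma(67/10, 2281/40)
obs 10: x=-7/2 → posterior Inverse-Gamma(36/5, 1163/20)
obs 11: x=-4 → posterior Inverse-Gamma(77/10, 1203/20)
obs 12: x=-3 → posterior Inverse-Gamma(41/5, 1213/20)
obs 13: x=-6 → posterior Inverse-Gamma(87/10, 1373/20)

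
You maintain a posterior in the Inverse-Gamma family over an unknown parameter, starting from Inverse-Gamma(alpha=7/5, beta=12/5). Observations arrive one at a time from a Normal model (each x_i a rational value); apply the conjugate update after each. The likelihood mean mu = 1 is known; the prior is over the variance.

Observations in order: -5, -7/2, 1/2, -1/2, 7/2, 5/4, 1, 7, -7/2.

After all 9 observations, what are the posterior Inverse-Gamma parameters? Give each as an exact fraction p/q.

alpha=59/10, beta=10089/160

obs 1: x=-5 → posterior Inverse-Gamma(19/10, 102/5)
obs 2: x=-7/2 → posterior Inverse-Gamma(12/5, 1221/40)
obs 3: x=1/2 → posterior Inverse-Gamma(29/10, 613/20)
obs 4: x=-1/2 → posterior Inverse-Gamma(17/5, 1271/40)
obs 5: x=7/2 → posterior Inverse-Gamma(39/10, 349/10)
obs 6: x=5/4 → posterior Inverse-Gamma(22/5, 5589/160)
obs 7: x=1 → posterior Inverse-Gamma(49/10, 5589/160)
obs 8: x=7 → posterior Inverse-Gamma(27/5, 8469/160)
obs 9: x=-7/2 → posterior Inverse-Gamma(59/10, 10089/160)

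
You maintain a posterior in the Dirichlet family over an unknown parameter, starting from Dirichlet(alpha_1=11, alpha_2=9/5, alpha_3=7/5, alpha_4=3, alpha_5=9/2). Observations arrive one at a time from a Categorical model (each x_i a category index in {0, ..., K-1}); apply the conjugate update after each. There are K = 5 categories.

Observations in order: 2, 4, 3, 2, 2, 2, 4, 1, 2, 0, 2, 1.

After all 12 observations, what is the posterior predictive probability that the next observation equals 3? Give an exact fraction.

obs 1: x=2 → posterior Dirichlet(11, 9/5, 12/5, 3, 9/2)
obs 2: x=4 → posterior Dirichlet(11, 9/5, 12/5, 3, 11/2)
obs 3: x=3 → posterior Dirichlet(11, 9/5, 12/5, 4, 11/2)
obs 4: x=2 → posterior Dirichlet(11, 9/5, 17/5, 4, 11/2)
obs 5: x=2 → posterior Dirichlet(11, 9/5, 22/5, 4, 11/2)
obs 6: x=2 → posterior Dirichlet(11, 9/5, 27/5, 4, 11/2)
obs 7: x=4 → posterior Dirichlet(11, 9/5, 27/5, 4, 13/2)
obs 8: x=1 → posterior Dirichlet(11, 14/5, 27/5, 4, 13/2)
obs 9: x=2 → posterior Dirichlet(11, 14/5, 32/5, 4, 13/2)
obs 10: x=0 → posterior Dirichlet(12, 14/5, 32/5, 4, 13/2)
obs 11: x=2 → posterior Dirichlet(12, 14/5, 37/5, 4, 13/2)
obs 12: x=1 → posterior Dirichlet(12, 19/5, 37/5, 4, 13/2)

40/337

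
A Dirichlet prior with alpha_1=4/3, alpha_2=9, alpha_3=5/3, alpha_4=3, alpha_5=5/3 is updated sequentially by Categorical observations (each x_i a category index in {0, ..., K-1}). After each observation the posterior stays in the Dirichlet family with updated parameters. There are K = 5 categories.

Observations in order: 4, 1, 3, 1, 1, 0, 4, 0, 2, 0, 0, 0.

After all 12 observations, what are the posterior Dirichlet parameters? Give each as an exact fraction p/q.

alpha_1=19/3, alpha_2=12, alpha_3=8/3, alpha_4=4, alpha_5=11/3

obs 1: x=4 → posterior Dirichlet(4/3, 9, 5/3, 3, 8/3)
obs 2: x=1 → posterior Dirichlet(4/3, 10, 5/3, 3, 8/3)
obs 3: x=3 → posterior Dirichlet(4/3, 10, 5/3, 4, 8/3)
obs 4: x=1 → posterior Dirichlet(4/3, 11, 5/3, 4, 8/3)
obs 5: x=1 → posterior Dirichlet(4/3, 12, 5/3, 4, 8/3)
obs 6: x=0 → posterior Dirichlet(7/3, 12, 5/3, 4, 8/3)
obs 7: x=4 → posterior Dirichlet(7/3, 12, 5/3, 4, 11/3)
obs 8: x=0 → posterior Dirichlet(10/3, 12, 5/3, 4, 11/3)
obs 9: x=2 → posterior Dirichlet(10/3, 12, 8/3, 4, 11/3)
obs 10: x=0 → posterior Dirichlet(13/3, 12, 8/3, 4, 11/3)
obs 11: x=0 → posterior Dirichlet(16/3, 12, 8/3, 4, 11/3)
obs 12: x=0 → posterior Dirichlet(19/3, 12, 8/3, 4, 11/3)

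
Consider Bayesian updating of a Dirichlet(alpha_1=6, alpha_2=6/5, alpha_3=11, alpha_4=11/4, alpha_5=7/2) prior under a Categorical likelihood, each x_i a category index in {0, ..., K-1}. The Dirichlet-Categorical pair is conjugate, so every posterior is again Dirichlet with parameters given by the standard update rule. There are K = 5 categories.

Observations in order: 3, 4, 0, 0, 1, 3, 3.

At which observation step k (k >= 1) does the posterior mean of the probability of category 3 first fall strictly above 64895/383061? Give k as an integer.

obs 1: x=3 → posterior Dirichlet(6, 6/5, 11, 15/4, 7/2)
obs 2: x=4 → posterior Dirichlet(6, 6/5, 11, 15/4, 9/2)
obs 3: x=0 → posterior Dirichlet(7, 6/5, 11, 15/4, 9/2)
obs 4: x=0 → posterior Dirichlet(8, 6/5, 11, 15/4, 9/2)
obs 5: x=1 → posterior Dirichlet(8, 11/5, 11, 15/4, 9/2)
obs 6: x=3 → posterior Dirichlet(8, 11/5, 11, 19/4, 9/2)
obs 7: x=3 → posterior Dirichlet(8, 11/5, 11, 23/4, 9/2)

k = 7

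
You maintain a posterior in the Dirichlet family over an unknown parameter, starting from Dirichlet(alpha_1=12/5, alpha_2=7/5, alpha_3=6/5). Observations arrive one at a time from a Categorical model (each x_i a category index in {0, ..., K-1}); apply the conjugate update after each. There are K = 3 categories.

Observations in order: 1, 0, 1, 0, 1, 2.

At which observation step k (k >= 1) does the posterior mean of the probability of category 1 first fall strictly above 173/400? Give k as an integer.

k = 5

obs 1: x=1 → posterior Dirichlet(12/5, 12/5, 6/5)
obs 2: x=0 → posterior Dirichlet(17/5, 12/5, 6/5)
obs 3: x=1 → posterior Dirichlet(17/5, 17/5, 6/5)
obs 4: x=0 → posterior Dirichlet(22/5, 17/5, 6/5)
obs 5: x=1 → posterior Dirichlet(22/5, 22/5, 6/5)
obs 6: x=2 → posterior Dirichlet(22/5, 22/5, 11/5)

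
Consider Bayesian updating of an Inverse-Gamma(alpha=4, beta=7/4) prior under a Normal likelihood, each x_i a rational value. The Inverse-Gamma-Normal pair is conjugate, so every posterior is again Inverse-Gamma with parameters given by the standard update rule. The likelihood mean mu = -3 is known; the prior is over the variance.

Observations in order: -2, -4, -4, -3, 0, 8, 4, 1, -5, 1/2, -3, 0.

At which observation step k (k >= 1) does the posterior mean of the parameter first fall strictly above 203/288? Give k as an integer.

obs 1: x=-2 → posterior Inverse-Gamma(9/2, 9/4)
obs 2: x=-4 → posterior Inverse-Gamma(5, 11/4)
obs 3: x=-4 → posterior Inverse-Gamma(11/2, 13/4)
obs 4: x=-3 → posterior Inverse-Gamma(6, 13/4)
obs 5: x=0 → posterior Inverse-Gamma(13/2, 31/4)
obs 6: x=8 → posterior Inverse-Gamma(7, 273/4)
obs 7: x=4 → posterior Inverse-Gamma(15/2, 371/4)
obs 8: x=1 → posterior Inverse-Gamma(8, 403/4)
obs 9: x=-5 → posterior Inverse-Gamma(17/2, 411/4)
obs 10: x=1/2 → posterior Inverse-Gamma(9, 871/8)
obs 11: x=-3 → posterior Inverse-Gamma(19/2, 871/8)
obs 12: x=0 → posterior Inverse-Gamma(10, 907/8)

k = 3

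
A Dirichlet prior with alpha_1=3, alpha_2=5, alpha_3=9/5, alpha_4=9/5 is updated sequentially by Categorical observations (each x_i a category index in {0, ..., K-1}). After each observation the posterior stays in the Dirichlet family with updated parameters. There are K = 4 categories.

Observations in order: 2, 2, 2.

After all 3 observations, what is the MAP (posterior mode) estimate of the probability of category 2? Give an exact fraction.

obs 1: x=2 → posterior Dirichlet(3, 5, 14/5, 9/5)
obs 2: x=2 → posterior Dirichlet(3, 5, 19/5, 9/5)
obs 3: x=2 → posterior Dirichlet(3, 5, 24/5, 9/5)

19/53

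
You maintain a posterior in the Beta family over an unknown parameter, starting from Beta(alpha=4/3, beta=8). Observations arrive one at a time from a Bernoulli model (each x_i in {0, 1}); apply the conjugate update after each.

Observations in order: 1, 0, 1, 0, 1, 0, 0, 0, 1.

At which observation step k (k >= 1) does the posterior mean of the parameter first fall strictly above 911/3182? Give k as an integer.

k = 5

obs 1: x=1 → posterior Beta(7/3, 8)
obs 2: x=0 → posterior Beta(7/3, 9)
obs 3: x=1 → posterior Beta(10/3, 9)
obs 4: x=0 → posterior Beta(10/3, 10)
obs 5: x=1 → posterior Beta(13/3, 10)
obs 6: x=0 → posterior Beta(13/3, 11)
obs 7: x=0 → posterior Beta(13/3, 12)
obs 8: x=0 → posterior Beta(13/3, 13)
obs 9: x=1 → posterior Beta(16/3, 13)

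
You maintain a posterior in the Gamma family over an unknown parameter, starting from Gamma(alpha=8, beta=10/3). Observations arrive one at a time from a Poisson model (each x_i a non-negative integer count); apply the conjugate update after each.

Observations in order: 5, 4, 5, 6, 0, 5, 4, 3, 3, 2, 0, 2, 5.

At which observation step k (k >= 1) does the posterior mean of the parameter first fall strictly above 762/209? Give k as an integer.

obs 1: x=5 → posterior Gamma(13, 13/3)
obs 2: x=4 → posterior Gamma(17, 16/3)
obs 3: x=5 → posterior Gamma(22, 19/3)
obs 4: x=6 → posterior Gamma(28, 22/3)
obs 5: x=0 → posterior Gamma(28, 25/3)
obs 6: x=5 → posterior Gamma(33, 28/3)
obs 7: x=4 → posterior Gamma(37, 31/3)
obs 8: x=3 → posterior Gamma(40, 34/3)
obs 9: x=3 → posterior Gamma(43, 37/3)
obs 10: x=2 → posterior Gamma(45, 40/3)
obs 11: x=0 → posterior Gamma(45, 43/3)
obs 12: x=2 → posterior Gamma(47, 46/3)
obs 13: x=5 → posterior Gamma(52, 49/3)

k = 4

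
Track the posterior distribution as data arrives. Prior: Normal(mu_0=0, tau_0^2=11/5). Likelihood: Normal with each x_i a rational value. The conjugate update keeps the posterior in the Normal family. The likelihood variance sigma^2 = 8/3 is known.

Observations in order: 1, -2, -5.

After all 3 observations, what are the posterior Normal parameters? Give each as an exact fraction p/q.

mu_0=-198/139, tau_0^2=88/139

obs 1: x=1 → posterior Normal(33/73, 88/73)
obs 2: x=-2 → posterior Normal(-33/106, 44/53)
obs 3: x=-5 → posterior Normal(-198/139, 88/139)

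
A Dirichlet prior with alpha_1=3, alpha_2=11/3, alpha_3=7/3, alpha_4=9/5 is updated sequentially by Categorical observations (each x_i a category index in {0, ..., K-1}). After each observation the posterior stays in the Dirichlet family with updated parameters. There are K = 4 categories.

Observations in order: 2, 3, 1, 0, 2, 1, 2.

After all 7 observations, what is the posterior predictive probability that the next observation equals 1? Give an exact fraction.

85/267

obs 1: x=2 → posterior Dirichlet(3, 11/3, 10/3, 9/5)
obs 2: x=3 → posterior Dirichlet(3, 11/3, 10/3, 14/5)
obs 3: x=1 → posterior Dirichlet(3, 14/3, 10/3, 14/5)
obs 4: x=0 → posterior Dirichlet(4, 14/3, 10/3, 14/5)
obs 5: x=2 → posterior Dirichlet(4, 14/3, 13/3, 14/5)
obs 6: x=1 → posterior Dirichlet(4, 17/3, 13/3, 14/5)
obs 7: x=2 → posterior Dirichlet(4, 17/3, 16/3, 14/5)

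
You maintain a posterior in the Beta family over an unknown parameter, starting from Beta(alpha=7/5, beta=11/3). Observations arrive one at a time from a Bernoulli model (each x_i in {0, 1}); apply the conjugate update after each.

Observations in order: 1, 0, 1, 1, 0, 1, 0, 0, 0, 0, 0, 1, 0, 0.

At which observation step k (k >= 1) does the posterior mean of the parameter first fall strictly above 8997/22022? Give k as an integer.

k = 3

obs 1: x=1 → posterior Beta(12/5, 11/3)
obs 2: x=0 → posterior Beta(12/5, 14/3)
obs 3: x=1 → posterior Beta(17/5, 14/3)
obs 4: x=1 → posterior Beta(22/5, 14/3)
obs 5: x=0 → posterior Beta(22/5, 17/3)
obs 6: x=1 → posterior Beta(27/5, 17/3)
obs 7: x=0 → posterior Beta(27/5, 20/3)
obs 8: x=0 → posterior Beta(27/5, 23/3)
obs 9: x=0 → posterior Beta(27/5, 26/3)
obs 10: x=0 → posterior Beta(27/5, 29/3)
obs 11: x=0 → posterior Beta(27/5, 32/3)
obs 12: x=1 → posterior Beta(32/5, 32/3)
obs 13: x=0 → posterior Beta(32/5, 35/3)
obs 14: x=0 → posterior Beta(32/5, 38/3)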